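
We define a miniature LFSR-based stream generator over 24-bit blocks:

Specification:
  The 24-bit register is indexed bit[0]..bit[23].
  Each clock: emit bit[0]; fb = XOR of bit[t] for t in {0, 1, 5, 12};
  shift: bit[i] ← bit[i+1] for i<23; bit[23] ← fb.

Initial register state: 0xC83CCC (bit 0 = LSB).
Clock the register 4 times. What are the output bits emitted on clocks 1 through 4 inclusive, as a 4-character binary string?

reg_0 = 0xC83CCC
clock 1: out=0, reg = 0xE41E66
clock 2: out=0, reg = 0xF20F33
clock 3: out=1, reg = 0xF90799
clock 4: out=1, reg = 0xFC83CC

0011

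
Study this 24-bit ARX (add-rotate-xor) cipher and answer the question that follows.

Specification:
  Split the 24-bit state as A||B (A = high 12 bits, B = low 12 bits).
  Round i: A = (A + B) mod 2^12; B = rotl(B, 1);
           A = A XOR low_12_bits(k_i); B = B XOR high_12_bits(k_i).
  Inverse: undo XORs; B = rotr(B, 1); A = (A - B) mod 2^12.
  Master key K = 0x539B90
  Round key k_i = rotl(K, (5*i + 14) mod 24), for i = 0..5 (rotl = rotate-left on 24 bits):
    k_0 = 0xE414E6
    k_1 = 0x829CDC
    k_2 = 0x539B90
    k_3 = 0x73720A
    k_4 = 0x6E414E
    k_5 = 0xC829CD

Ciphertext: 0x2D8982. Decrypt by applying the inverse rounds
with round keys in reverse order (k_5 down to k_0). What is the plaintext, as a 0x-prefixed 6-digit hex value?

s_0 = ciphertext = 0x2D8982
s_1 = InvRound(s_0, k_5) = 0x895280
s_2 = InvRound(s_1, k_4) = 0x7A9232
s_3 = InvRound(s_2, k_3) = 0xB21A82
s_4 = InvRound(s_3, k_2) = 0x0D4FDD
s_5 = InvRound(s_4, k_1) = 0x80E3FA
s_6 = InvRound(s_5, k_0) = 0xE0BEDD

0xE0BEDD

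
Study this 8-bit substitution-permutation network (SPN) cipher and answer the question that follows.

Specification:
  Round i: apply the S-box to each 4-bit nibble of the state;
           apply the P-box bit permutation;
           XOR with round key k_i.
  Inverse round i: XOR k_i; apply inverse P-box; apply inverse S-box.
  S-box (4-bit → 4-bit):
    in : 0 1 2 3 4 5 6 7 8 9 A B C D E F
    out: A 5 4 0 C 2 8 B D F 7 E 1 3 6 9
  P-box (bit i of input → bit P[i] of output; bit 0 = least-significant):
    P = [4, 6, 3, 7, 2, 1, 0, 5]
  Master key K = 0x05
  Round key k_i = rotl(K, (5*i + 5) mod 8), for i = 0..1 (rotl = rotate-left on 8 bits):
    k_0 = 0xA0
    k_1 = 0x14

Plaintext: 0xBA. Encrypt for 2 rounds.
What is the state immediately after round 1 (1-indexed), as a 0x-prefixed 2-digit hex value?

s_0 = plaintext = 0xBA
s_1 = Round(s_0, k_0) = 0xDB
s_2 = Round(s_1, k_1) = 0xDA

0xDB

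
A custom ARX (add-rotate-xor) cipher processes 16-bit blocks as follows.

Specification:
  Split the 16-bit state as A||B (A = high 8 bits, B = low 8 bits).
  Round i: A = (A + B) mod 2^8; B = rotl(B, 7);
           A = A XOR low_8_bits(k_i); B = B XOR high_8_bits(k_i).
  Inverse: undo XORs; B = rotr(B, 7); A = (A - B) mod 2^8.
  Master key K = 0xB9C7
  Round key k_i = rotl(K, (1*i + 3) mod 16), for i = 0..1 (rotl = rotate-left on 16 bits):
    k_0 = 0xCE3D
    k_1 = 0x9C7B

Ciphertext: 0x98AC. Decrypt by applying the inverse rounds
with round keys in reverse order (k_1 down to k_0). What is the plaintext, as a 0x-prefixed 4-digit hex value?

0x615D

s_0 = ciphertext = 0x98AC
s_1 = InvRound(s_0, k_1) = 0x8360
s_2 = InvRound(s_1, k_0) = 0x615D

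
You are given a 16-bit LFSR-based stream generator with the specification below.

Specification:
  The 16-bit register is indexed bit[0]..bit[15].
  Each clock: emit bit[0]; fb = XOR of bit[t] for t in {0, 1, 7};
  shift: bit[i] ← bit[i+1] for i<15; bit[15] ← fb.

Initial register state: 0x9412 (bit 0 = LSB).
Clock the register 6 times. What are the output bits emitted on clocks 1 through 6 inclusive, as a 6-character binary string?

reg_0 = 0x9412
clock 1: out=0, reg = 0xCA09
clock 2: out=1, reg = 0xE504
clock 3: out=0, reg = 0x7282
clock 4: out=0, reg = 0x3941
clock 5: out=1, reg = 0x9CA0
clock 6: out=0, reg = 0xCE50

010010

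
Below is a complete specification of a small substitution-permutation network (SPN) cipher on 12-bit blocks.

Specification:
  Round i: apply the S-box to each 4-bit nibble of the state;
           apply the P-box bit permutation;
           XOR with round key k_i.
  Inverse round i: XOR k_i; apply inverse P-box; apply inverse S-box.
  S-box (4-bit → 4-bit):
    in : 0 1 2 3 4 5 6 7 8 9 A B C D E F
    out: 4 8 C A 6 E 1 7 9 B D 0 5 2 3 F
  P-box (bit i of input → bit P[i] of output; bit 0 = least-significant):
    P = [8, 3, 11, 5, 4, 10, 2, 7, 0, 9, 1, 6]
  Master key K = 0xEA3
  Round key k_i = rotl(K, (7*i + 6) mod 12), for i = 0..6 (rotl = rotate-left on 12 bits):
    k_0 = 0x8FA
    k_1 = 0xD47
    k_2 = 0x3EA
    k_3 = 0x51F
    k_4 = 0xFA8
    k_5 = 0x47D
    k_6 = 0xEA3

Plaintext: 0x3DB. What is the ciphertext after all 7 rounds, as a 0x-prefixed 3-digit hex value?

s_0 = plaintext = 0x3DB
s_1 = Round(s_0, k_0) = 0xEBA
s_2 = Round(s_1, k_1) = 0x666
s_3 = Round(s_2, k_2) = 0x2FB
s_4 = Round(s_3, k_3) = 0x1C9
s_5 = Round(s_4, k_4) = 0xED4
s_6 = Round(s_5, k_5) = 0xA74
s_7 = Round(s_6, k_6) = 0x2FC

0x2FC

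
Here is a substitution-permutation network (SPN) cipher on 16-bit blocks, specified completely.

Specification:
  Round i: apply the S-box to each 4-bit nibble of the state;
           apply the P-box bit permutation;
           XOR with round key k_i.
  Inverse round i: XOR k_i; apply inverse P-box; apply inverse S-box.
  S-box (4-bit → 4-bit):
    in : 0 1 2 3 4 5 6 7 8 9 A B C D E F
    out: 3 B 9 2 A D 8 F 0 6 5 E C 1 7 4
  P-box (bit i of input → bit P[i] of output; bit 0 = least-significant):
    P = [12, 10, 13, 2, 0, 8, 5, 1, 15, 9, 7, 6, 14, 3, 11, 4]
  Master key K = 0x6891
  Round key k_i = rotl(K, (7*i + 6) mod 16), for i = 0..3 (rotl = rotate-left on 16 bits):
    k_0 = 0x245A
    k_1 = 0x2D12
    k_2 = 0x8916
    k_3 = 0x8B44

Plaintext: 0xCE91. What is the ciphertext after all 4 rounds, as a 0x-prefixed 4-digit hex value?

0xAF92

s_0 = plaintext = 0xCE91
s_1 = Round(s_0, k_0) = 0xBBEE
s_2 = Round(s_1, k_1) = 0x12EB
s_3 = Round(s_2, k_2) = 0x6C6B
s_4 = Round(s_3, k_3) = 0xAF92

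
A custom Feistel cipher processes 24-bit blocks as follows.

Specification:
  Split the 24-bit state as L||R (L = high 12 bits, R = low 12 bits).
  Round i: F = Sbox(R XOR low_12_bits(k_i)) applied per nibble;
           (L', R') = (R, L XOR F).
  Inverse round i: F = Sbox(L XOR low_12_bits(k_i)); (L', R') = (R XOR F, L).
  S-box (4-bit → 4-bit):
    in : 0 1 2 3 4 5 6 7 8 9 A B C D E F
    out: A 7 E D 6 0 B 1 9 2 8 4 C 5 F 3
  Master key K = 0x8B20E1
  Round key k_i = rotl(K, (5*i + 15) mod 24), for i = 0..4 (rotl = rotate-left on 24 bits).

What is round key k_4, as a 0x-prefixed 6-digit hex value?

K = 0x8B20E1
k_0 = rotl(K, (5*0+15) mod 24) = rotl(K, 15) = 0x70C590
k_1 = rotl(K, (5*1+15) mod 24) = rotl(K, 20) = 0x18B20E
k_2 = rotl(K, (5*2+15) mod 24) = rotl(K, 1) = 0x1641C3
k_3 = rotl(K, (5*3+15) mod 24) = rotl(K, 6) = 0xC83862
k_4 = rotl(K, (5*4+15) mod 24) = rotl(K, 11) = 0x070C59

0x070C59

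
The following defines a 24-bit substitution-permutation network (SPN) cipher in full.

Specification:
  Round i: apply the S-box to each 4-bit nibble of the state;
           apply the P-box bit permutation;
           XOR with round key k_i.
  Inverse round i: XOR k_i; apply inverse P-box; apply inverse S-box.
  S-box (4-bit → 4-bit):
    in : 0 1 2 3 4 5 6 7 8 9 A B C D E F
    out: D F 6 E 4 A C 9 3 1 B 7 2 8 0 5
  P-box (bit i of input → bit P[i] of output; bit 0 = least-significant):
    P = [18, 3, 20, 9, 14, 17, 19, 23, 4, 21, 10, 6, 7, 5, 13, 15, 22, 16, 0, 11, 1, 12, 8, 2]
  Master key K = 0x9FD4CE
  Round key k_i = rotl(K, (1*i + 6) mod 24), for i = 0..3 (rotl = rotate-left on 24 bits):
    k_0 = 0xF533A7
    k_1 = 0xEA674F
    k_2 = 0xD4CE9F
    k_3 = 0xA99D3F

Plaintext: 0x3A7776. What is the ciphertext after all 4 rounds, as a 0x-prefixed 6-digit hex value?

s_0 = plaintext = 0x3A7776
s_1 = Round(s_0, k_0) = 0x24E873
s_2 = Round(s_1, k_1) = 0x5A3456
s_3 = Round(s_2, k_2) = 0x0770BB
s_4 = Round(s_3, k_3) = 0xF750E1

0xF750E1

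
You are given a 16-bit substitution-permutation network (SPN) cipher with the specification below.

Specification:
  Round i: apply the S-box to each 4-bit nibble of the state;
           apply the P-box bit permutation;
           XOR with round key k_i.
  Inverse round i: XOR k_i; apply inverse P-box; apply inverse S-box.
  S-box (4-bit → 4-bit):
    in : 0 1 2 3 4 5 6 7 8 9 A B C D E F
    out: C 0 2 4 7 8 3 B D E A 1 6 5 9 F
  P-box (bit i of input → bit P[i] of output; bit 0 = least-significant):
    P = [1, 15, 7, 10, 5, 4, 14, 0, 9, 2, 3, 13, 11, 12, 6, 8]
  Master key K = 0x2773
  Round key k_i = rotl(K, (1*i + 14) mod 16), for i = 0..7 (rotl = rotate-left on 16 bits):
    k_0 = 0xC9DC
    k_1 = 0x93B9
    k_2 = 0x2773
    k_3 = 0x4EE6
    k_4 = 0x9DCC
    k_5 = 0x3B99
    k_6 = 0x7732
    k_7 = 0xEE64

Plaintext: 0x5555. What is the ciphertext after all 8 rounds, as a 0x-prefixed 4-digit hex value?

s_0 = plaintext = 0x5555
s_1 = Round(s_0, k_0) = 0xECDD
s_2 = Round(s_1, k_1) = 0xDA17
s_3 = Round(s_2, k_2) = 0x8B35
s_4 = Round(s_3, k_3) = 0x01A6
s_5 = Round(s_4, k_4) = 0x1C9F
s_6 = Round(s_5, k_5) = 0xFF06
s_7 = Round(s_6, k_6) = 0x8C7D
s_8 = Round(s_7, k_7) = 0xE79B

0xE79B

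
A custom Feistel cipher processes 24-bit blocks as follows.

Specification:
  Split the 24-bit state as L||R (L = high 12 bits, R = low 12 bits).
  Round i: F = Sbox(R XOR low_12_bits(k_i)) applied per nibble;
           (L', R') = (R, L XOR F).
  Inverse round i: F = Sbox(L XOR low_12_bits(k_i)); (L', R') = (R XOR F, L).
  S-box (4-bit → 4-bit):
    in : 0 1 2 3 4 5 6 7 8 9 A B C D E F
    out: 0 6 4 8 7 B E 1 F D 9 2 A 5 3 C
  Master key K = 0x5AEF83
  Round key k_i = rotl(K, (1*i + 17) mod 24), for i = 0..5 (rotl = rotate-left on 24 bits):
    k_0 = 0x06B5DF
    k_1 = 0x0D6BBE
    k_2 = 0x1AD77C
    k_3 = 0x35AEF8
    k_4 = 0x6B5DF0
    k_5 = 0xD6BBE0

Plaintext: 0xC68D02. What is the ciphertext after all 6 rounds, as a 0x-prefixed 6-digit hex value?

0xE3C722

s_0 = plaintext = 0xC68D02
s_1 = Round(s_0, k_0) = 0xD0233D
s_2 = Round(s_1, k_1) = 0x33D2FA
s_3 = Round(s_2, k_2) = 0x2FA8C3
s_4 = Round(s_3, k_3) = 0x8C3C78
s_5 = Round(s_4, k_4) = 0xC78E3C
s_6 = Round(s_5, k_5) = 0xE3C722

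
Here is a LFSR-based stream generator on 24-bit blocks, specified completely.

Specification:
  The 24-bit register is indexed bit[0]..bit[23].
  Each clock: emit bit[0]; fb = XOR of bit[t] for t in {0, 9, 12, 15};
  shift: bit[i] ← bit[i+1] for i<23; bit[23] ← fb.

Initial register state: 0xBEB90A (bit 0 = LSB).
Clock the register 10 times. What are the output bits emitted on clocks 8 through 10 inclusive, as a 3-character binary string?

010

reg_0 = 0xBEB90A
clock 1: out=0, reg = 0x5F5C85
clock 2: out=1, reg = 0x2FAE42
clock 3: out=0, reg = 0x17D721
clock 4: out=1, reg = 0x0BEB90
clock 5: out=0, reg = 0x05F5C8
clock 6: out=0, reg = 0x02FAE4
clock 7: out=0, reg = 0x817D72
clock 8: out=0, reg = 0xC0BEB9
clock 9: out=1, reg = 0x605F5C
clock 10: out=0, reg = 0x302FAE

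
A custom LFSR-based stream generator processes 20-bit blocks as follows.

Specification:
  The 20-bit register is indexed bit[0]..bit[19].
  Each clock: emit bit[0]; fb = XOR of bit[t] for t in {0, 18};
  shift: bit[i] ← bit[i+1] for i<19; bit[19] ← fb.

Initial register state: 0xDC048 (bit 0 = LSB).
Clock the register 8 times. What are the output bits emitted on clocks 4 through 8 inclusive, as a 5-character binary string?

10010

reg_0 = 0xDC048
clock 1: out=0, reg = 0xEE024
clock 2: out=0, reg = 0xF7012
clock 3: out=0, reg = 0xFB809
clock 4: out=1, reg = 0x7DC04
clock 5: out=0, reg = 0xBEE02
clock 6: out=0, reg = 0x5F701
clock 7: out=1, reg = 0x2FB80
clock 8: out=0, reg = 0x17DC0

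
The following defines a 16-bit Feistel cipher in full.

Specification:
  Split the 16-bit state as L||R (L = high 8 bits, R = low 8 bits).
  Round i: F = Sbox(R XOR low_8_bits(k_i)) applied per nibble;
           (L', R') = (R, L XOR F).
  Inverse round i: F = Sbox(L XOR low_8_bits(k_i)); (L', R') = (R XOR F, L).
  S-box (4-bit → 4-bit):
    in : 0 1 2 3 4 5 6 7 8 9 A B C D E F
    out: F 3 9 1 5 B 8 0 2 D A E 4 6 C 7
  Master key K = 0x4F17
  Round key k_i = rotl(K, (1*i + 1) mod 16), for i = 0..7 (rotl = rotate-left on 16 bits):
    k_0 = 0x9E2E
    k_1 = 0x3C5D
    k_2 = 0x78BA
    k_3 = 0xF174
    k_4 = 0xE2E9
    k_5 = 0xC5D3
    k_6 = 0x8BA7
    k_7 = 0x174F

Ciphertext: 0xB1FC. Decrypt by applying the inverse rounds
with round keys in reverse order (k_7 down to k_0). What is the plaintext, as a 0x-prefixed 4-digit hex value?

0xF08F

s_0 = ciphertext = 0xB1FC
s_1 = InvRound(s_0, k_7) = 0x80B1
s_2 = InvRound(s_1, k_6) = 0x2180
s_3 = InvRound(s_2, k_5) = 0xF921
s_4 = InvRound(s_3, k_4) = 0x1EF9
s_5 = InvRound(s_4, k_3) = 0x731E
s_6 = InvRound(s_5, k_2) = 0x5373
s_7 = InvRound(s_6, k_1) = 0x8F53
s_8 = InvRound(s_7, k_0) = 0xF08F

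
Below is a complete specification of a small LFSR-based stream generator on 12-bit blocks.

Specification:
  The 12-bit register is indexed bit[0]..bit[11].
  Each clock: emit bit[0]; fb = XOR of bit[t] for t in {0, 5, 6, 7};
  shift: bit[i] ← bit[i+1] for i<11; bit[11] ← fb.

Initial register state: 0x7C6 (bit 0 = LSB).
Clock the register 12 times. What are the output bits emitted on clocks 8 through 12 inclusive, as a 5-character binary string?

11110

reg_0 = 0x7C6
clock 1: out=0, reg = 0x3E3
clock 2: out=1, reg = 0x1F1
clock 3: out=1, reg = 0x0F8
clock 4: out=0, reg = 0x87C
clock 5: out=0, reg = 0x43E
clock 6: out=0, reg = 0xA1F
clock 7: out=1, reg = 0xD0F
clock 8: out=1, reg = 0xE87
clock 9: out=1, reg = 0x743
clock 10: out=1, reg = 0x3A1
clock 11: out=1, reg = 0x9D0
clock 12: out=0, reg = 0x4E8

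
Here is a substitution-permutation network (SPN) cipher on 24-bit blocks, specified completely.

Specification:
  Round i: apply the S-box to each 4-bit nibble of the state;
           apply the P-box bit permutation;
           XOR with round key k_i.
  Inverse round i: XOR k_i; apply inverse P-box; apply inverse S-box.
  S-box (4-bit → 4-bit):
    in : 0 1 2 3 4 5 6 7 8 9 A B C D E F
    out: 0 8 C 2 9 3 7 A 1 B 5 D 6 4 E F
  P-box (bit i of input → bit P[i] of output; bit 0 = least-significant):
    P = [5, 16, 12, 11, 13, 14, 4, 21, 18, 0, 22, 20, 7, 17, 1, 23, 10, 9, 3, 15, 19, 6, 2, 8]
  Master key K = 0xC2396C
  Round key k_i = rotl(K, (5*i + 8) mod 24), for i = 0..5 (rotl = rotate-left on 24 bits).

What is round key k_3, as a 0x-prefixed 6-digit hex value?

0x611CB6

K = 0xC2396C
k_0 = rotl(K, (5*0+8) mod 24) = rotl(K, 8) = 0x396CC2
k_1 = rotl(K, (5*1+8) mod 24) = rotl(K, 13) = 0x2D9847
k_2 = rotl(K, (5*2+8) mod 24) = rotl(K, 18) = 0xB308E5
k_3 = rotl(K, (5*3+8) mod 24) = rotl(K, 23) = 0x611CB6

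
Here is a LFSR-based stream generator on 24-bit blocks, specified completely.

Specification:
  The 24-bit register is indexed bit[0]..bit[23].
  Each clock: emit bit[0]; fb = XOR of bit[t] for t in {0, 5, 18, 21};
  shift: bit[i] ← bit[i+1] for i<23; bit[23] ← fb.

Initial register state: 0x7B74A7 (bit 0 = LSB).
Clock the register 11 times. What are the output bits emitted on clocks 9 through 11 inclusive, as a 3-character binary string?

reg_0 = 0x7B74A7
clock 1: out=1, reg = 0xBDBA53
clock 2: out=1, reg = 0xDEDD29
clock 3: out=1, reg = 0xEF6E94
clock 4: out=0, reg = 0x77B74A
clock 5: out=0, reg = 0x3BDBA5
clock 6: out=1, reg = 0x9DEDD2
clock 7: out=0, reg = 0xCEF6E9
clock 8: out=1, reg = 0xE77B74
clock 9: out=0, reg = 0xF3BDBA
clock 10: out=0, reg = 0x79DEDD
clock 11: out=1, reg = 0x3CEF6E

001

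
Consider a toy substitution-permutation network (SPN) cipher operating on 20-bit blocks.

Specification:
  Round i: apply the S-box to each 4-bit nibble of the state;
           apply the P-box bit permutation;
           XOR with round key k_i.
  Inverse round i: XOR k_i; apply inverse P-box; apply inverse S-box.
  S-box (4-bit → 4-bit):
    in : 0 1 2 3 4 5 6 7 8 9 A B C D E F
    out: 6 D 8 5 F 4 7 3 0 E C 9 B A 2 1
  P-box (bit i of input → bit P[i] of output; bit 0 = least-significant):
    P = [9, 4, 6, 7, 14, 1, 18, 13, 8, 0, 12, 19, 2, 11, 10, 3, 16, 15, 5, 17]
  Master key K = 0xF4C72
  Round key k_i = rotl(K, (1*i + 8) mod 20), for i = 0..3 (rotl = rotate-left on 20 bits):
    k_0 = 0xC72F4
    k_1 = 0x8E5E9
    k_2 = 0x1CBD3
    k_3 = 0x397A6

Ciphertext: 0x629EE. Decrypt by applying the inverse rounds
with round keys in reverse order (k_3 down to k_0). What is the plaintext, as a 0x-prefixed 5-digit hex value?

0x64EFE

s_0 = ciphertext = 0x629EE
s_1 = InvRound(s_0, k_3) = 0x795A3
s_2 = InvRound(s_1, k_2) = 0xA0536
s_3 = InvRound(s_2, k_1) = 0xDBEC9
s_4 = InvRound(s_3, k_0) = 0x64EFE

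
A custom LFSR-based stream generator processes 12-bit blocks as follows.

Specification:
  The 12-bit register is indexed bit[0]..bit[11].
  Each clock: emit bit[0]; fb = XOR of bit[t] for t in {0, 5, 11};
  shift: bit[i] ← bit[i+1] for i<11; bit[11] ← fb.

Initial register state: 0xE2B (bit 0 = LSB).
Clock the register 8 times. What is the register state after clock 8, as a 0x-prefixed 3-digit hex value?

reg_0 = 0xE2B
clock 1: out=1, reg = 0xF15
clock 2: out=1, reg = 0x78A
clock 3: out=0, reg = 0x3C5
clock 4: out=1, reg = 0x9E2
clock 5: out=0, reg = 0x4F1
clock 6: out=1, reg = 0x278
clock 7: out=0, reg = 0x93C
clock 8: out=0, reg = 0x49E

0x49E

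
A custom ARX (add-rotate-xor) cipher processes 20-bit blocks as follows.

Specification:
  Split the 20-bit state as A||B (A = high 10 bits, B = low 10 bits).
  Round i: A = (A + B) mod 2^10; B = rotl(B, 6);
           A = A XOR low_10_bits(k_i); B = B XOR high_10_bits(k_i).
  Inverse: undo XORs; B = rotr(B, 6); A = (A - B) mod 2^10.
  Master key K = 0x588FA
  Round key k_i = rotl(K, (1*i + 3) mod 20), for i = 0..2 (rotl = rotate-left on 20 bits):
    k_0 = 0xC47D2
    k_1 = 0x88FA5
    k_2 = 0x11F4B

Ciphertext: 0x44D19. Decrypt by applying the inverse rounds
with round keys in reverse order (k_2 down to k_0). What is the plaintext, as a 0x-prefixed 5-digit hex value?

s_0 = ciphertext = 0x44D19
s_1 = InvRound(s_0, k_2) = 0x1CDE5
s_2 = InvRound(s_1, k_1) = 0xD9C6F
s_3 = InvRound(s_2, k_0) = 0x323ED

0x323ED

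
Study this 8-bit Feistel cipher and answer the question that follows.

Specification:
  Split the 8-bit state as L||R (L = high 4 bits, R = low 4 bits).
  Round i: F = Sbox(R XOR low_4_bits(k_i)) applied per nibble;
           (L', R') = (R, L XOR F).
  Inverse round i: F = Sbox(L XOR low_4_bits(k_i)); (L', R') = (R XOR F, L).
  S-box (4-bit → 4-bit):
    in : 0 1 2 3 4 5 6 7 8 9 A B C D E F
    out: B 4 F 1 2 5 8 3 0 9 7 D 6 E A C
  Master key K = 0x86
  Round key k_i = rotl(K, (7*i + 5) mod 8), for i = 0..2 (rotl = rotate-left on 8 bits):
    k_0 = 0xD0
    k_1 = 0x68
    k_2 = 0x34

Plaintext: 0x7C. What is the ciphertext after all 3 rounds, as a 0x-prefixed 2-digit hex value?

0x55

s_0 = plaintext = 0x7C
s_1 = Round(s_0, k_0) = 0xC1
s_2 = Round(s_1, k_1) = 0x15
s_3 = Round(s_2, k_2) = 0x55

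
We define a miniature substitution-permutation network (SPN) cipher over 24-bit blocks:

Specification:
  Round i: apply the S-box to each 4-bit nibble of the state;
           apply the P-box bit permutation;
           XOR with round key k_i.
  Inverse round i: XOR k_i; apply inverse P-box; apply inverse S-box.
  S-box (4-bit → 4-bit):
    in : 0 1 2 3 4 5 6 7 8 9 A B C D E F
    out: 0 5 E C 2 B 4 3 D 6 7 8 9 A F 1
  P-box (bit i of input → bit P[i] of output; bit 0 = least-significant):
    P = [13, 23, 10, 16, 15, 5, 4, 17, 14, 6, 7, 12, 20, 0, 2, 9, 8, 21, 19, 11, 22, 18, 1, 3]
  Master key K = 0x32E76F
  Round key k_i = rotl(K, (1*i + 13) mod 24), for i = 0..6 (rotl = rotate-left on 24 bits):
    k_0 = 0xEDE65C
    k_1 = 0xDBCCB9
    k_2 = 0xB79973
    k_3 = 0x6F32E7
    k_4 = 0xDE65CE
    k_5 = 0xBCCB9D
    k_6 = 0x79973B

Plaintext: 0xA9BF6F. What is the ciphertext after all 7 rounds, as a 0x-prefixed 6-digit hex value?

0x68C963

s_0 = plaintext = 0xA9BF6F
s_1 = Round(s_0, k_0) = 0x81844E
s_2 = Round(s_1, k_1) = 0x02EBD7
s_3 = Round(s_2, k_2) = 0x0DA356
s_4 = Round(s_3, k_3) = 0x5DAE42
s_5 = Round(s_4, k_4) = 0x2B3923
s_6 = Round(s_5, k_5) = 0xBBC563
s_7 = Round(s_6, k_6) = 0x68C963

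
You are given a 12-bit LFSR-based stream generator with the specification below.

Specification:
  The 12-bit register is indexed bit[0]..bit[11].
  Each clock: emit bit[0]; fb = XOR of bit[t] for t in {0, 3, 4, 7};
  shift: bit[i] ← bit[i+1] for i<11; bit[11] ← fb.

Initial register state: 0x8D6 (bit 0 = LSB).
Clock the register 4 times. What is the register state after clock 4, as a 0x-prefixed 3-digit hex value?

reg_0 = 0x8D6
clock 1: out=0, reg = 0x46B
clock 2: out=1, reg = 0x235
clock 3: out=1, reg = 0x11A
clock 4: out=0, reg = 0x08D

0x08D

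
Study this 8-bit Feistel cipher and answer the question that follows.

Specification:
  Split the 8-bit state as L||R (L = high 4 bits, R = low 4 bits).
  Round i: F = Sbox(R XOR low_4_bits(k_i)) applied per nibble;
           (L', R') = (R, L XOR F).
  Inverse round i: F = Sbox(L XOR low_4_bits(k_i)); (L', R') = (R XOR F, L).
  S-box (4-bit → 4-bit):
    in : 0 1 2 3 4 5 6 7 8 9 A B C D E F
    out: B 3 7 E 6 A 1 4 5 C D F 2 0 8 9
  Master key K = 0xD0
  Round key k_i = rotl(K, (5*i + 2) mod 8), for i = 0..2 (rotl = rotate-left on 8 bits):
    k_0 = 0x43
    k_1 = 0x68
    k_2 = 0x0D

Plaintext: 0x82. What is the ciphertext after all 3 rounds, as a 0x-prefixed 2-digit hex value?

0xC8

s_0 = plaintext = 0x82
s_1 = Round(s_0, k_0) = 0x2B
s_2 = Round(s_1, k_1) = 0xBC
s_3 = Round(s_2, k_2) = 0xC8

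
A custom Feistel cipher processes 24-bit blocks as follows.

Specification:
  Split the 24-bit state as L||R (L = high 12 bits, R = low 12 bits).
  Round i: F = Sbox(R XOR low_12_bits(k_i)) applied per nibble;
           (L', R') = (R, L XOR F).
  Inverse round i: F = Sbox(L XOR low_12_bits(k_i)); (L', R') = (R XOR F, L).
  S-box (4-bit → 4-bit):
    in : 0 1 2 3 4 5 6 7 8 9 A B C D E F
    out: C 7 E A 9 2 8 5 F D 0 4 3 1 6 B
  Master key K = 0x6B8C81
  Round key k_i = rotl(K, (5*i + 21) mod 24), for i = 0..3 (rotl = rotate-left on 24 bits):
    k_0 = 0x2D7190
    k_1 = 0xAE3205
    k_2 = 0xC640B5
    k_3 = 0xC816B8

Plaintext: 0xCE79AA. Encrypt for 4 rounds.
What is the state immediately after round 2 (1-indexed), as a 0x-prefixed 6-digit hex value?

0x347E34

s_0 = plaintext = 0xCE79AA
s_1 = Round(s_0, k_0) = 0x9AA347
s_2 = Round(s_1, k_1) = 0x347E34
s_3 = Round(s_2, k_2) = 0xE345B0
s_4 = Round(s_3, k_3) = 0x5B04FB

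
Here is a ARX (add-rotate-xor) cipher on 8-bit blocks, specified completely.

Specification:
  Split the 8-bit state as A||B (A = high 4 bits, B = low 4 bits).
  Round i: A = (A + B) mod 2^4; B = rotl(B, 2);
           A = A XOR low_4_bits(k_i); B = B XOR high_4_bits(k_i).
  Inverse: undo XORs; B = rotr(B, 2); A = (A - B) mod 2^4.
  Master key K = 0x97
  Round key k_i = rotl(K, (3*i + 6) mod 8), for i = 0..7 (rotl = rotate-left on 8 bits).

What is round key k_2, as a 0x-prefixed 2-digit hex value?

0x79

K = 0x97
k_0 = rotl(K, (3*0+6) mod 8) = rotl(K, 6) = 0xE5
k_1 = rotl(K, (3*1+6) mod 8) = rotl(K, 1) = 0x2F
k_2 = rotl(K, (3*2+6) mod 8) = rotl(K, 4) = 0x79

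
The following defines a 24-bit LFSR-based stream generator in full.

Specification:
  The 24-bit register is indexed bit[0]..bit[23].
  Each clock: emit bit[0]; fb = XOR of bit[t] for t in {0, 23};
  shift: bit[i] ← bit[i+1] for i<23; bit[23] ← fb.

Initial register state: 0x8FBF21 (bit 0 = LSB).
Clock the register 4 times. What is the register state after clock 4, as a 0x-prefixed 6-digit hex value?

reg_0 = 0x8FBF21
clock 1: out=1, reg = 0x47DF90
clock 2: out=0, reg = 0x23EFC8
clock 3: out=0, reg = 0x11F7E4
clock 4: out=0, reg = 0x08FBF2

0x08FBF2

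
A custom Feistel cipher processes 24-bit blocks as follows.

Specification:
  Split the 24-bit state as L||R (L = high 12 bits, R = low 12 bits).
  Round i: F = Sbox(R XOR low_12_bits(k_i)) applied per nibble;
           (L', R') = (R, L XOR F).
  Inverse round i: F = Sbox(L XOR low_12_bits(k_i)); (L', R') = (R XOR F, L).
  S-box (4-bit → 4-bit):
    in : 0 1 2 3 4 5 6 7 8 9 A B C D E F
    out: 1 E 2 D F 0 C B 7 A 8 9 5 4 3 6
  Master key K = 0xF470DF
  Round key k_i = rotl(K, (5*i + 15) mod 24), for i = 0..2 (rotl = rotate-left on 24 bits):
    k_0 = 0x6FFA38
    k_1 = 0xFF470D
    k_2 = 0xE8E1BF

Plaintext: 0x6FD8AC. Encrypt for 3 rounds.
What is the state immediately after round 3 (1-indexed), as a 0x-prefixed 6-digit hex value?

0x5AABB2

s_0 = plaintext = 0x6FD8AC
s_1 = Round(s_0, k_0) = 0x8AC452
s_2 = Round(s_1, k_1) = 0x4525AA
s_3 = Round(s_2, k_2) = 0x5AABB2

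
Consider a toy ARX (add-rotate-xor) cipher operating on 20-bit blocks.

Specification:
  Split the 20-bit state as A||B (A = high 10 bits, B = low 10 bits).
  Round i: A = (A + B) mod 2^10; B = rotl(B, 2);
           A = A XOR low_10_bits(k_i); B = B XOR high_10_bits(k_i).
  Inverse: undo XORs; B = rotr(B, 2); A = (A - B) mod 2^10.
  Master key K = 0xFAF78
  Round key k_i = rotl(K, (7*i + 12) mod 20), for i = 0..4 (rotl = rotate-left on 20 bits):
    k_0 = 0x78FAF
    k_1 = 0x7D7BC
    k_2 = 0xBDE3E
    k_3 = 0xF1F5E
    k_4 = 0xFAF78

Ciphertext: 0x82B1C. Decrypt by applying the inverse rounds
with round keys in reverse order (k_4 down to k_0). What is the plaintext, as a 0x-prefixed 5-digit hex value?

0xF3EB4

s_0 = ciphertext = 0x82B1C
s_1 = InvRound(s_0, k_4) = 0x8D73D
s_2 = InvRound(s_1, k_3) = 0xCB63E
s_3 = InvRound(s_2, k_2) = 0xF8532
s_4 = InvRound(s_3, k_1) = 0x4B331
s_5 = InvRound(s_4, k_0) = 0xF3EB4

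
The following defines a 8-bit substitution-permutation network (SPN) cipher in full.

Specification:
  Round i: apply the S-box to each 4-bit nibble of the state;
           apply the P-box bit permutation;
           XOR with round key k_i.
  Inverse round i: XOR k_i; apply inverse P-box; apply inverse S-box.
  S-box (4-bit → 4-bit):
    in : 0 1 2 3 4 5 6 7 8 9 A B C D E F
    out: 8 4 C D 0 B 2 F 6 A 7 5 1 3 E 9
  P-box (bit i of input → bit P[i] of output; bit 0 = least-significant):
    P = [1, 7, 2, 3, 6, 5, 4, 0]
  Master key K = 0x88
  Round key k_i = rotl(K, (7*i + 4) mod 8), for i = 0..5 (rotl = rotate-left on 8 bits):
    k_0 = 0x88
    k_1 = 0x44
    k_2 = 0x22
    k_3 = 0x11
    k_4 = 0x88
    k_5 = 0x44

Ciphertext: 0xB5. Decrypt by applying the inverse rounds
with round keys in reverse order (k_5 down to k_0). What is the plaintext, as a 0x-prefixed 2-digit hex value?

0x1F

s_0 = ciphertext = 0xB5
s_1 = InvRound(s_0, k_5) = 0x76
s_2 = InvRound(s_1, k_4) = 0xA7
s_3 = InvRound(s_2, k_3) = 0x8A
s_4 = InvRound(s_3, k_2) = 0x69
s_5 = InvRound(s_4, k_1) = 0x92
s_6 = InvRound(s_5, k_0) = 0x1F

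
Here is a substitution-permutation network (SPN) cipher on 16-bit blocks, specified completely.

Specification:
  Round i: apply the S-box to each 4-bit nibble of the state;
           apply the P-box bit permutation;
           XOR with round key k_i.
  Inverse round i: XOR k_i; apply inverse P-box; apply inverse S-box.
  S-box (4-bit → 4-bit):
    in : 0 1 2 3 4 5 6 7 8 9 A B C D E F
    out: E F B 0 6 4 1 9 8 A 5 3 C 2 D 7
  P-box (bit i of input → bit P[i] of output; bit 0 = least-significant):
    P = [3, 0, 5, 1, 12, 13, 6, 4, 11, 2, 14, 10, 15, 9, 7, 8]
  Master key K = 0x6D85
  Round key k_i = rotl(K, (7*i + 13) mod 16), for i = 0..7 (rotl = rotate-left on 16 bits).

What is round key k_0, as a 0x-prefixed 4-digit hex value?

K = 0x6D85
k_0 = rotl(K, (7*0+13) mod 16) = rotl(K, 13) = 0xADB0

0xADB0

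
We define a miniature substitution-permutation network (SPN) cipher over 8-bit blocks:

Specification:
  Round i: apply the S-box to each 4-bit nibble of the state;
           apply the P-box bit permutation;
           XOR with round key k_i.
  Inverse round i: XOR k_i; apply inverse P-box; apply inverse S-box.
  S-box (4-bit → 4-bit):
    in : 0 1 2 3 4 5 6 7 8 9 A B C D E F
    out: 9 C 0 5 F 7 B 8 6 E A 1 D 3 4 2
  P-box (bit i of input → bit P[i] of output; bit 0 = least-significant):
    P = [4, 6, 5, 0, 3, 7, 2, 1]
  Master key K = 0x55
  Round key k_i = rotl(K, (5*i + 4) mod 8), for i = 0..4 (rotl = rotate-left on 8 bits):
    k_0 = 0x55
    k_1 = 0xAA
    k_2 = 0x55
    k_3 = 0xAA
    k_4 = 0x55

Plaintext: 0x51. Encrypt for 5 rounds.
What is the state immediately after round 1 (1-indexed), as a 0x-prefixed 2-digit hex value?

0xF8

s_0 = plaintext = 0x51
s_1 = Round(s_0, k_0) = 0xF8
s_2 = Round(s_1, k_1) = 0x4A
s_3 = Round(s_2, k_2) = 0x9A
s_4 = Round(s_3, k_3) = 0x6D
s_5 = Round(s_4, k_4) = 0x8F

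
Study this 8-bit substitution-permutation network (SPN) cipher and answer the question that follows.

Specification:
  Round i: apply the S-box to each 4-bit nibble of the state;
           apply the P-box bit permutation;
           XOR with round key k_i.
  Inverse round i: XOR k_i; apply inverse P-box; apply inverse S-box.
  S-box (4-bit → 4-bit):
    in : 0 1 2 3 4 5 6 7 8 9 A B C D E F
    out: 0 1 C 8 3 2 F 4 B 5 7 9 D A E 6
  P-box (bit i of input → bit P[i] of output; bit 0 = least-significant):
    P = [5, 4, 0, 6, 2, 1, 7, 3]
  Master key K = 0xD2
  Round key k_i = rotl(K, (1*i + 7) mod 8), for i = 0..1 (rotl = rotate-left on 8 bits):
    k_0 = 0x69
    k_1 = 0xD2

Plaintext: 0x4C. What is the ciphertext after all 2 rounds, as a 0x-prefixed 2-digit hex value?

s_0 = plaintext = 0x4C
s_1 = Round(s_0, k_0) = 0x0E
s_2 = Round(s_1, k_1) = 0x83

0x83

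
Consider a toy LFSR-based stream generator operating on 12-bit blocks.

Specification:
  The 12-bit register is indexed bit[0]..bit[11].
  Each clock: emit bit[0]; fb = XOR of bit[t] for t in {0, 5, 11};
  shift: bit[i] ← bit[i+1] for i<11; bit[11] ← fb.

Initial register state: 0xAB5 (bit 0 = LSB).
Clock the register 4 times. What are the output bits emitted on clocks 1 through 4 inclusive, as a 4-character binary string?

reg_0 = 0xAB5
clock 1: out=1, reg = 0xD5A
clock 2: out=0, reg = 0xEAD
clock 3: out=1, reg = 0xF56
clock 4: out=0, reg = 0xFAB

1010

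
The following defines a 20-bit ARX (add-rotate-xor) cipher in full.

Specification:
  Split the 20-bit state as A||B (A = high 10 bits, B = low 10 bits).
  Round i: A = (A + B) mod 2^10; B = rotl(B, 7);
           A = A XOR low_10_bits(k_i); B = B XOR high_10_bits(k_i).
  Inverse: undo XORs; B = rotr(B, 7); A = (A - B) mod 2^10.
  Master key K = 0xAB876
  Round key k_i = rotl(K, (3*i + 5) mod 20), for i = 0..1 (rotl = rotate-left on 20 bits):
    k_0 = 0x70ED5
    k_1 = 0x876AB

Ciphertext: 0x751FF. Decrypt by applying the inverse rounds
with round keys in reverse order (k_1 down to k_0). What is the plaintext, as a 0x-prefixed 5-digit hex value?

0x062A5

s_0 = ciphertext = 0x751FF
s_1 = InvRound(s_0, k_1) = 0x1A317
s_2 = InvRound(s_1, k_0) = 0x062A5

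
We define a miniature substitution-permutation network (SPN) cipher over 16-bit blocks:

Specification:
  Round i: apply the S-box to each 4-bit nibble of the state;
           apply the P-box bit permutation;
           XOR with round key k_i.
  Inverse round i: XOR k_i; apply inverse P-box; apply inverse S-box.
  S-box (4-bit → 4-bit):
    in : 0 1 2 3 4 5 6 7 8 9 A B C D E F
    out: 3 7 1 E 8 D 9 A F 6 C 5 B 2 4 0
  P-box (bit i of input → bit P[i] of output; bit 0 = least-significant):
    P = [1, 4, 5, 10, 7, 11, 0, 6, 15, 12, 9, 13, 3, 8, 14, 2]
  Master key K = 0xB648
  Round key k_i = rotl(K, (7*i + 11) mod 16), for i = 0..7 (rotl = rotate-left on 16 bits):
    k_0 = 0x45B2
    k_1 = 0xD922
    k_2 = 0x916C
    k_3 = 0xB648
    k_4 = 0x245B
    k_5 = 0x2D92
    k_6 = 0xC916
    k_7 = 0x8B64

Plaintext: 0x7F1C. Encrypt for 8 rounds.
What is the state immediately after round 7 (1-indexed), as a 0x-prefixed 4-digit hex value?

0x5A07

s_0 = plaintext = 0x7F1C
s_1 = Round(s_0, k_0) = 0x4825
s_2 = Round(s_1, k_1) = 0x6F84
s_3 = Round(s_2, k_2) = 0x9DA1
s_4 = Round(s_3, k_3) = 0xE73B
s_5 = Round(s_4, k_4) = 0x5C38
s_6 = Round(s_5, k_5) = 0xD1ED
s_7 = Round(s_6, k_6) = 0x5A07
s_8 = Round(s_7, k_7) = 0xE5F8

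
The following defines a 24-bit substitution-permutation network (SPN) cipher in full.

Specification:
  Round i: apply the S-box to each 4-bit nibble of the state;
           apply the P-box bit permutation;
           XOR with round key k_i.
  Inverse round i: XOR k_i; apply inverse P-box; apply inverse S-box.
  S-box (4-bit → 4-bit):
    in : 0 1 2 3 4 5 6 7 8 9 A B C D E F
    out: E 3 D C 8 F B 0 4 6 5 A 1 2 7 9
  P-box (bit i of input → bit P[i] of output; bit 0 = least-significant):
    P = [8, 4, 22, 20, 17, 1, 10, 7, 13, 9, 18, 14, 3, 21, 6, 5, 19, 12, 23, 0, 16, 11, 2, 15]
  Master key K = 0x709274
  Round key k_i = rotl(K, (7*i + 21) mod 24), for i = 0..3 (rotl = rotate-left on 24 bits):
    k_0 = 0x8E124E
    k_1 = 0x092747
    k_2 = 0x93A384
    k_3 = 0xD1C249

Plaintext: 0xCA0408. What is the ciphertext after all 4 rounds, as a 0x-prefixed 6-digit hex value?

0x992CA7

s_0 = plaintext = 0xCA0408
s_1 = Round(s_0, k_0) = 0x6756AC
s_2 = Round(s_1, k_1) = 0x2AC82F
s_3 = Round(s_2, k_2) = 0x0C2608
s_4 = Round(s_3, k_3) = 0x992CA7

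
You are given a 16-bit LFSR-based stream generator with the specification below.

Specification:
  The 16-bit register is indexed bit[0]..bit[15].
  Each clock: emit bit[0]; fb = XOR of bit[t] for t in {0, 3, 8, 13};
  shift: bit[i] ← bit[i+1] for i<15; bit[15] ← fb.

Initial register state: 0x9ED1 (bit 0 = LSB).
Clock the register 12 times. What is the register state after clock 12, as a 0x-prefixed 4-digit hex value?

reg_0 = 0x9ED1
clock 1: out=1, reg = 0xCF68
clock 2: out=0, reg = 0x67B4
clock 3: out=0, reg = 0x33DA
clock 4: out=0, reg = 0x99ED
clock 5: out=1, reg = 0xCCF6
clock 6: out=0, reg = 0x667B
clock 7: out=1, reg = 0xB33D
clock 8: out=1, reg = 0x599E
clock 9: out=0, reg = 0x2CCF
clock 10: out=1, reg = 0x9667
clock 11: out=1, reg = 0xCB33
clock 12: out=1, reg = 0x6599

0x6599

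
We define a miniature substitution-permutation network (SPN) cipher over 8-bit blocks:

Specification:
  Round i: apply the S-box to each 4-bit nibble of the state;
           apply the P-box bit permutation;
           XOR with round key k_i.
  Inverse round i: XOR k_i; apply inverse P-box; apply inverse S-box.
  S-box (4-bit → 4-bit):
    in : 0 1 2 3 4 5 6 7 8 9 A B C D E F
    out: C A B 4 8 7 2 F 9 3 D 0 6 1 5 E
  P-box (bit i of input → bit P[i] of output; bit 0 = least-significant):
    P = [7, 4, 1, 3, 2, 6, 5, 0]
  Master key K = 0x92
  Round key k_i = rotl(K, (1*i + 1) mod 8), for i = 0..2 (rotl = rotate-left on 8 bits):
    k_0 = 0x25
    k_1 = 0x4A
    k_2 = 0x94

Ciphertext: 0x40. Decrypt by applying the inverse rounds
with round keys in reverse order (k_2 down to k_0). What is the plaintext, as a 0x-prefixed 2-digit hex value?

0x36

s_0 = ciphertext = 0x40
s_1 = InvRound(s_0, k_2) = 0x99
s_2 = InvRound(s_1, k_1) = 0x15
s_3 = InvRound(s_2, k_0) = 0x36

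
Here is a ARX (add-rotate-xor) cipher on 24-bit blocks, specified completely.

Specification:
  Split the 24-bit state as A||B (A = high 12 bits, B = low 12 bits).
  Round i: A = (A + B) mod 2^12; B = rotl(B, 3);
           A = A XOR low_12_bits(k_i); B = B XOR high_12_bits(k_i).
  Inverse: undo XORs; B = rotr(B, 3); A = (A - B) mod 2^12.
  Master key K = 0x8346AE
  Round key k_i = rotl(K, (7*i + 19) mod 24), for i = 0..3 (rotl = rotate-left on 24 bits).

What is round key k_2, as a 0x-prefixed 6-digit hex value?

K = 0x8346AE
k_0 = rotl(K, (7*0+19) mod 24) = rotl(K, 19) = 0x741A35
k_1 = rotl(K, (7*1+19) mod 24) = rotl(K, 2) = 0x0D1ABA
k_2 = rotl(K, (7*2+19) mod 24) = rotl(K, 9) = 0x8D5D06

0x8D5D06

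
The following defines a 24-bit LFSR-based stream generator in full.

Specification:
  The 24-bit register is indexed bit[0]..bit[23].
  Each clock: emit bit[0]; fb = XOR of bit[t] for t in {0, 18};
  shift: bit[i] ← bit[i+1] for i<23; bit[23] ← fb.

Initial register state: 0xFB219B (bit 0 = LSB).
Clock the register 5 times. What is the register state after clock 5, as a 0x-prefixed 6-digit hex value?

0x2FD90C

reg_0 = 0xFB219B
clock 1: out=1, reg = 0xFD90CD
clock 2: out=1, reg = 0x7EC866
clock 3: out=0, reg = 0xBF6433
clock 4: out=1, reg = 0x5FB219
clock 5: out=1, reg = 0x2FD90C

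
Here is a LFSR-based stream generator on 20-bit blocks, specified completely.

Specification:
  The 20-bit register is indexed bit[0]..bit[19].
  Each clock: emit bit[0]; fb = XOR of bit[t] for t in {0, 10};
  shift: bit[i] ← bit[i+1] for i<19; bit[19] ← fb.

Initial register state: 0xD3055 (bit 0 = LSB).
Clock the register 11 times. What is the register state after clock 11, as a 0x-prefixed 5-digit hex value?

reg_0 = 0xD3055
clock 1: out=1, reg = 0xE982A
clock 2: out=0, reg = 0x74C15
clock 3: out=1, reg = 0x3A60A
clock 4: out=0, reg = 0x9D305
clock 5: out=1, reg = 0xCE982
clock 6: out=0, reg = 0x674C1
clock 7: out=1, reg = 0x33A60
clock 8: out=0, reg = 0x19D30
clock 9: out=0, reg = 0x8CE98
clock 10: out=0, reg = 0xC674C
clock 11: out=0, reg = 0xE33A6

0xE33A6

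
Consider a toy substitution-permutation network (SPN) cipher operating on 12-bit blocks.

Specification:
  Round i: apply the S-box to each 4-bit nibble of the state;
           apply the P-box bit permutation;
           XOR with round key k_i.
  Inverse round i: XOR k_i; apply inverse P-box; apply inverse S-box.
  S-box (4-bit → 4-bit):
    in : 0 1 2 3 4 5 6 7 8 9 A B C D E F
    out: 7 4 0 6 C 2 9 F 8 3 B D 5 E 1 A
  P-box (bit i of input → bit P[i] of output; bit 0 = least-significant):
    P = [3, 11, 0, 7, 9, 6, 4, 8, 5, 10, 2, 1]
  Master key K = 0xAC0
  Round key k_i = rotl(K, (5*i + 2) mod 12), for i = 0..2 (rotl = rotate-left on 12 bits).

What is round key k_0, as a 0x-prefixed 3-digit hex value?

K = 0xAC0
k_0 = rotl(K, (5*0+2) mod 12) = rotl(K, 2) = 0xB02

0xB02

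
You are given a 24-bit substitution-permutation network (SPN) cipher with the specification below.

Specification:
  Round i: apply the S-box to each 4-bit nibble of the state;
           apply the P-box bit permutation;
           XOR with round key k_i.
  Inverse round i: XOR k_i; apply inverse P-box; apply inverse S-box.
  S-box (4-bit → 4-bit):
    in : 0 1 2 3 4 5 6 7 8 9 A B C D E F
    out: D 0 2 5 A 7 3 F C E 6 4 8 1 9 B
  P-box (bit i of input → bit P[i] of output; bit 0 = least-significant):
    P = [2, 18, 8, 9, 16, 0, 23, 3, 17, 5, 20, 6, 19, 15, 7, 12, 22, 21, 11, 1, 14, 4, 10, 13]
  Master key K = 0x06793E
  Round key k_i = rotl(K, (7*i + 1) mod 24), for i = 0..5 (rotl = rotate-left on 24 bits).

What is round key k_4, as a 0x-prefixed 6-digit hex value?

0xCF27C0

K = 0x06793E
k_0 = rotl(K, (7*0+1) mod 24) = rotl(K, 1) = 0x0CF27C
k_1 = rotl(K, (7*1+1) mod 24) = rotl(K, 8) = 0x793E06
k_2 = rotl(K, (7*2+1) mod 24) = rotl(K, 15) = 0x9F033C
k_3 = rotl(K, (7*3+1) mod 24) = rotl(K, 22) = 0x819E4F
k_4 = rotl(K, (7*4+1) mod 24) = rotl(K, 5) = 0xCF27C0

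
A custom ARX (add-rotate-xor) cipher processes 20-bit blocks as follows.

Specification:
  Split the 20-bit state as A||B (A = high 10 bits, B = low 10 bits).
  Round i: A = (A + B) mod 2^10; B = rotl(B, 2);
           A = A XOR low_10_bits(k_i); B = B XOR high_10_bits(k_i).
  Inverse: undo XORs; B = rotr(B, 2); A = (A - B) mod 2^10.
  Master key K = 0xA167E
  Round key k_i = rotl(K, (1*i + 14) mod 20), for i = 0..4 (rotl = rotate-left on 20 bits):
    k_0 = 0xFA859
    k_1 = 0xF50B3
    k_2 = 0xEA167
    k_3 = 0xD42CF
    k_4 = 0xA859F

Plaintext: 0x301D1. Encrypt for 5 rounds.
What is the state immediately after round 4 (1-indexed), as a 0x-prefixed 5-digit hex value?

s_0 = plaintext = 0x301D1
s_1 = Round(s_0, k_0) = 0xB20AF
s_2 = Round(s_1, k_1) = 0xF1168
s_3 = Round(s_2, k_2) = 0x12E09
s_4 = Round(s_3, k_3) = 0x26F76
s_5 = Round(s_4, k_4) = 0x63B7A

0x26F76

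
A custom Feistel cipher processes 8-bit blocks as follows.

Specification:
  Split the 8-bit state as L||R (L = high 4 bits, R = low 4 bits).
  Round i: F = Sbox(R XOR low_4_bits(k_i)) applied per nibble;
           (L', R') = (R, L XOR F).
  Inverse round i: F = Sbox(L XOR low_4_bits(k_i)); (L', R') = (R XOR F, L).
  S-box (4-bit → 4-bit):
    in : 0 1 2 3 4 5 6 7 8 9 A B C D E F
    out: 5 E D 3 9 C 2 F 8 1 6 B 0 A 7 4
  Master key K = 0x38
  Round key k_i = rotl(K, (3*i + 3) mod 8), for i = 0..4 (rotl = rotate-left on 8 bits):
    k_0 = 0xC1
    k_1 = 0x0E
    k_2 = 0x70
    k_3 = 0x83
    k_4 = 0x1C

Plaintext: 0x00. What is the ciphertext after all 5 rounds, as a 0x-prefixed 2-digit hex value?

0xBD

s_0 = plaintext = 0x00
s_1 = Round(s_0, k_0) = 0x0E
s_2 = Round(s_1, k_1) = 0xE5
s_3 = Round(s_2, k_2) = 0x52
s_4 = Round(s_3, k_3) = 0x2B
s_5 = Round(s_4, k_4) = 0xBD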